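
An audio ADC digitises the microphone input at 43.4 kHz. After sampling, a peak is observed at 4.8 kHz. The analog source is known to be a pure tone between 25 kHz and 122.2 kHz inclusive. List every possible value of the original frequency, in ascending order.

Frequencies that alias to 4.8 kHz are k·fs ± 4.8 kHz for integer k ≥ 0.
k=0: 4.8 kHz.
k=1: 38.6 kHz, 48.2 kHz.
k=2: 82 kHz, 91.6 kHz.
k=3: 125.4 kHz, 135 kHz.
Within [25 kHz, 122.2 kHz]: 38.6 kHz, 48.2 kHz, 82 kHz, 91.6 kHz.

38.6 kHz, 48.2 kHz, 82 kHz, 91.6 kHz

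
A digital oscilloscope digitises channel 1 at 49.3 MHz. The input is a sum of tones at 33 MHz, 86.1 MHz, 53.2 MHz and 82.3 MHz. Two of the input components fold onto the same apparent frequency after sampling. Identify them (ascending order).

fs/2 = 24.65 MHz.
33 MHz > fs/2 = 24.65 MHz, folds to fs − 33 MHz = 16.3 MHz.
86.1 MHz mod fs = 36.8 MHz.
36.8 MHz > fs/2 = 24.65 MHz, folds to fs − 36.8 MHz = 12.5 MHz.
53.2 MHz mod fs = 3.9 MHz.
3.9 MHz ≤ fs/2 = 24.65 MHz, appears at 3.9 MHz.
82.3 MHz mod fs = 33 MHz.
33 MHz > fs/2 = 24.65 MHz, folds to fs − 33 MHz = 16.3 MHz.
33 MHz and 82.3 MHz both map to 16.3 MHz.

33 MHz, 82.3 MHz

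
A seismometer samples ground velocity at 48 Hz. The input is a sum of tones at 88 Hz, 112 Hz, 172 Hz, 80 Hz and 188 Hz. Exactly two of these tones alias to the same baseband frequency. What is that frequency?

fs/2 = 24 Hz.
88 Hz mod fs = 40 Hz.
40 Hz > fs/2 = 24 Hz, folds to fs − 40 Hz = 8 Hz.
112 Hz mod fs = 16 Hz.
16 Hz ≤ fs/2 = 24 Hz, appears at 16 Hz.
172 Hz mod fs = 28 Hz.
28 Hz > fs/2 = 24 Hz, folds to fs − 28 Hz = 20 Hz.
80 Hz mod fs = 32 Hz.
32 Hz > fs/2 = 24 Hz, folds to fs − 32 Hz = 16 Hz.
188 Hz mod fs = 44 Hz.
44 Hz > fs/2 = 24 Hz, folds to fs − 44 Hz = 4 Hz.
80 Hz and 112 Hz both map to 16 Hz.

16 Hz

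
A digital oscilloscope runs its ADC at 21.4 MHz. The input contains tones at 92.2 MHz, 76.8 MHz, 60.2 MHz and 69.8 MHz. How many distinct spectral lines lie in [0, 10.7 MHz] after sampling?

fs/2 = 10.7 MHz.
92.2 MHz mod fs = 6.6 MHz.
6.6 MHz ≤ fs/2 = 10.7 MHz, appears at 6.6 MHz.
76.8 MHz mod fs = 12.6 MHz.
12.6 MHz > fs/2 = 10.7 MHz, folds to fs − 12.6 MHz = 8.8 MHz.
60.2 MHz mod fs = 17.4 MHz.
17.4 MHz > fs/2 = 10.7 MHz, folds to fs − 17.4 MHz = 4 MHz.
69.8 MHz mod fs = 5.6 MHz.
5.6 MHz ≤ fs/2 = 10.7 MHz, appears at 5.6 MHz.
Distinct values: {4 MHz, 5.6 MHz, 6.6 MHz, 8.8 MHz} → 4.

4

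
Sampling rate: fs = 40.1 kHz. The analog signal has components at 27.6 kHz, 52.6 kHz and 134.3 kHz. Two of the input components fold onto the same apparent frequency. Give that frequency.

fs/2 = 20.05 kHz.
27.6 kHz > fs/2 = 20.05 kHz, folds to fs − 27.6 kHz = 12.5 kHz.
52.6 kHz mod fs = 12.5 kHz.
12.5 kHz ≤ fs/2 = 20.05 kHz, appears at 12.5 kHz.
134.3 kHz mod fs = 14 kHz.
14 kHz ≤ fs/2 = 20.05 kHz, appears at 14 kHz.
27.6 kHz and 52.6 kHz both map to 12.5 kHz.

12.5 kHz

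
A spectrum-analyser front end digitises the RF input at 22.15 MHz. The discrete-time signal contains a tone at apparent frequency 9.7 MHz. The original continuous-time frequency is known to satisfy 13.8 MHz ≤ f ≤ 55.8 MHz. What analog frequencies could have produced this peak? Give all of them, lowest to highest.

Frequencies that alias to 9.7 MHz are k·fs ± 9.7 MHz for integer k ≥ 0.
k=0: 9.7 MHz.
k=1: 12.45 MHz, 31.85 MHz.
k=2: 34.6 MHz, 54 MHz.
k=3: 56.75 MHz, 76.15 MHz.
Within [13.8 MHz, 55.8 MHz]: 31.85 MHz, 34.6 MHz, 54 MHz.

31.85 MHz, 34.6 MHz, 54 MHz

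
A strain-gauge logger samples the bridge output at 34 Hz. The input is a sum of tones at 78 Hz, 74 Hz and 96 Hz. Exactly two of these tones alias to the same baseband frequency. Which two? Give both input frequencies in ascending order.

74 Hz, 96 Hz

fs/2 = 17 Hz.
78 Hz mod fs = 10 Hz.
10 Hz ≤ fs/2 = 17 Hz, appears at 10 Hz.
74 Hz mod fs = 6 Hz.
6 Hz ≤ fs/2 = 17 Hz, appears at 6 Hz.
96 Hz mod fs = 28 Hz.
28 Hz > fs/2 = 17 Hz, folds to fs − 28 Hz = 6 Hz.
74 Hz and 96 Hz both map to 6 Hz.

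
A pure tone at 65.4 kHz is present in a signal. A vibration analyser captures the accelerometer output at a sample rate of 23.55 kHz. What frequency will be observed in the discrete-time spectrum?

5.25 kHz

65.4 kHz mod fs = 18.3 kHz.
18.3 kHz > fs/2 = 11.775 kHz, folds to fs − 18.3 kHz = 5.25 kHz.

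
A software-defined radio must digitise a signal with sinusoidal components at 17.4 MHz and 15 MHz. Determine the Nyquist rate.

34.8 MHz

Highest-frequency component: 17.4 MHz.
Nyquist rate = 2 × 17.4 MHz = 34.8 MHz.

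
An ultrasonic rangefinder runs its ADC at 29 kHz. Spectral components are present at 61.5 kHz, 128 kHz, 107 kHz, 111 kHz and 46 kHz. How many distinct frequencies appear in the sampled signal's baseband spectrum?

fs/2 = 14.5 kHz.
61.5 kHz mod fs = 3.5 kHz.
3.5 kHz ≤ fs/2 = 14.5 kHz, appears at 3.5 kHz.
128 kHz mod fs = 12 kHz.
12 kHz ≤ fs/2 = 14.5 kHz, appears at 12 kHz.
107 kHz mod fs = 20 kHz.
20 kHz > fs/2 = 14.5 kHz, folds to fs − 20 kHz = 9 kHz.
111 kHz mod fs = 24 kHz.
24 kHz > fs/2 = 14.5 kHz, folds to fs − 24 kHz = 5 kHz.
46 kHz mod fs = 17 kHz.
17 kHz > fs/2 = 14.5 kHz, folds to fs − 17 kHz = 12 kHz.
Distinct values: {3.5 kHz, 5 kHz, 9 kHz, 12 kHz} → 4.

4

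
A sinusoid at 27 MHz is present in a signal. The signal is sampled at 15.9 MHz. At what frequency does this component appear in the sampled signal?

4.8 MHz

27 MHz mod fs = 11.1 MHz.
11.1 MHz > fs/2 = 7.95 MHz, folds to fs − 11.1 MHz = 4.8 MHz.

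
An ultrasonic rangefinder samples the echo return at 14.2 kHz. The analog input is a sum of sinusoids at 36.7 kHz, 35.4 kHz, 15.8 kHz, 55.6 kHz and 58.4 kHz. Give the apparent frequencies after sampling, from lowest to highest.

fs/2 = 7.1 kHz.
36.7 kHz mod fs = 8.3 kHz.
8.3 kHz > fs/2 = 7.1 kHz, folds to fs − 8.3 kHz = 5.9 kHz.
35.4 kHz mod fs = 7 kHz.
7 kHz ≤ fs/2 = 7.1 kHz, appears at 7 kHz.
15.8 kHz mod fs = 1.6 kHz.
1.6 kHz ≤ fs/2 = 7.1 kHz, appears at 1.6 kHz.
55.6 kHz mod fs = 13 kHz.
13 kHz > fs/2 = 7.1 kHz, folds to fs − 13 kHz = 1.2 kHz.
58.4 kHz mod fs = 1.6 kHz.
1.6 kHz ≤ fs/2 = 7.1 kHz, appears at 1.6 kHz.
Distinct values: {1.2 kHz, 1.6 kHz, 5.9 kHz, 7 kHz}.

1.2 kHz, 1.6 kHz, 5.9 kHz, 7 kHz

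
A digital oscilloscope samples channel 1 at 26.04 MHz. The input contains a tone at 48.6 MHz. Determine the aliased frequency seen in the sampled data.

3.48 MHz

48.6 MHz mod fs = 22.56 MHz.
22.56 MHz > fs/2 = 13.02 MHz, folds to fs − 22.56 MHz = 3.48 MHz.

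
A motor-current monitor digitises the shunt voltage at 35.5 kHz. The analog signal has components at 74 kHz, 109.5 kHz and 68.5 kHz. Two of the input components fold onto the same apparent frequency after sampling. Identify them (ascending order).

fs/2 = 17.75 kHz.
74 kHz mod fs = 3 kHz.
3 kHz ≤ fs/2 = 17.75 kHz, appears at 3 kHz.
109.5 kHz mod fs = 3 kHz.
3 kHz ≤ fs/2 = 17.75 kHz, appears at 3 kHz.
68.5 kHz mod fs = 33 kHz.
33 kHz > fs/2 = 17.75 kHz, folds to fs − 33 kHz = 2.5 kHz.
74 kHz and 109.5 kHz both map to 3 kHz.

74 kHz, 109.5 kHz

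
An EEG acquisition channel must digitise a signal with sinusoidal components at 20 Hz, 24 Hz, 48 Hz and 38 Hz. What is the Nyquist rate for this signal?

96 Hz

Highest-frequency component: 48 Hz.
Nyquist rate = 2 × 48 Hz = 96 Hz.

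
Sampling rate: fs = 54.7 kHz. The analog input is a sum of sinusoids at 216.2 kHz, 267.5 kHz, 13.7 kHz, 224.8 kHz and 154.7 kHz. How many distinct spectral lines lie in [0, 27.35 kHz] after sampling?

fs/2 = 27.35 kHz.
216.2 kHz mod fs = 52.1 kHz.
52.1 kHz > fs/2 = 27.35 kHz, folds to fs − 52.1 kHz = 2.6 kHz.
267.5 kHz mod fs = 48.7 kHz.
48.7 kHz > fs/2 = 27.35 kHz, folds to fs − 48.7 kHz = 6 kHz.
13.7 kHz ≤ fs/2 = 27.35 kHz, passes unchanged.
224.8 kHz mod fs = 6 kHz.
6 kHz ≤ fs/2 = 27.35 kHz, appears at 6 kHz.
154.7 kHz mod fs = 45.3 kHz.
45.3 kHz > fs/2 = 27.35 kHz, folds to fs − 45.3 kHz = 9.4 kHz.
Distinct values: {2.6 kHz, 6 kHz, 9.4 kHz, 13.7 kHz} → 4.

4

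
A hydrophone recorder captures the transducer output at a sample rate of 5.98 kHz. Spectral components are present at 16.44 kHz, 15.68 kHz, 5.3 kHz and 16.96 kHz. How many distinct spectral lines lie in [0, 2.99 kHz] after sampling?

fs/2 = 2.99 kHz.
16.44 kHz mod fs = 4.48 kHz.
4.48 kHz > fs/2 = 2.99 kHz, folds to fs − 4.48 kHz = 1.5 kHz.
15.68 kHz mod fs = 3.72 kHz.
3.72 kHz > fs/2 = 2.99 kHz, folds to fs − 3.72 kHz = 2.26 kHz.
5.3 kHz > fs/2 = 2.99 kHz, folds to fs − 5.3 kHz = 0.68 kHz.
16.96 kHz mod fs = 5 kHz.
5 kHz > fs/2 = 2.99 kHz, folds to fs − 5 kHz = 0.98 kHz.
Distinct values: {0.68 kHz, 0.98 kHz, 1.5 kHz, 2.26 kHz} → 4.

4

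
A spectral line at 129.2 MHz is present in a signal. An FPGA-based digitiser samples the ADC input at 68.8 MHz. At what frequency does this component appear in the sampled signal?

129.2 MHz mod fs = 60.4 MHz.
60.4 MHz > fs/2 = 34.4 MHz, folds to fs − 60.4 MHz = 8.4 MHz.

8.4 MHz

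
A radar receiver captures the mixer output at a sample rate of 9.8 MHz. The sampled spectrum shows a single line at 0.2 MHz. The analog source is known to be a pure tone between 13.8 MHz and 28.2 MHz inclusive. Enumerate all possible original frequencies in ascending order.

Frequencies that alias to 0.2 MHz are k·fs ± 0.2 MHz for integer k ≥ 0.
k=0: 0.2 MHz.
k=1: 9.6 MHz, 10 MHz.
k=2: 19.4 MHz, 19.8 MHz.
k=3: 29.2 MHz, 29.6 MHz.
Within [13.8 MHz, 28.2 MHz]: 19.4 MHz, 19.8 MHz.

19.4 MHz, 19.8 MHz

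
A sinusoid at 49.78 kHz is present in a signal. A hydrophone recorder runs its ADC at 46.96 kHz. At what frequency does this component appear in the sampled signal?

2.82 kHz

49.78 kHz mod fs = 2.82 kHz.
2.82 kHz ≤ fs/2 = 23.48 kHz, appears at 2.82 kHz.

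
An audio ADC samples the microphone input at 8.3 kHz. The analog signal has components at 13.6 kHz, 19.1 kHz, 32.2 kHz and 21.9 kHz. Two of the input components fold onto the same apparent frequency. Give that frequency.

fs/2 = 4.15 kHz.
13.6 kHz mod fs = 5.3 kHz.
5.3 kHz > fs/2 = 4.15 kHz, folds to fs − 5.3 kHz = 3 kHz.
19.1 kHz mod fs = 2.5 kHz.
2.5 kHz ≤ fs/2 = 4.15 kHz, appears at 2.5 kHz.
32.2 kHz mod fs = 7.3 kHz.
7.3 kHz > fs/2 = 4.15 kHz, folds to fs − 7.3 kHz = 1 kHz.
21.9 kHz mod fs = 5.3 kHz.
5.3 kHz > fs/2 = 4.15 kHz, folds to fs − 5.3 kHz = 3 kHz.
13.6 kHz and 21.9 kHz both map to 3 kHz.

3 kHz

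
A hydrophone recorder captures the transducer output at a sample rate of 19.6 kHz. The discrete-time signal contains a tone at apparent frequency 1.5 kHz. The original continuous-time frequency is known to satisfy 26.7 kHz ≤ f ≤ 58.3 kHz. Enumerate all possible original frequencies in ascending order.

Frequencies that alias to 1.5 kHz are k·fs ± 1.5 kHz for integer k ≥ 0.
k=0: 1.5 kHz.
k=1: 18.1 kHz, 21.1 kHz.
k=2: 37.7 kHz, 40.7 kHz.
k=3: 57.3 kHz, 60.3 kHz.
k=4: 76.9 kHz, 79.9 kHz.
Within [26.7 kHz, 58.3 kHz]: 37.7 kHz, 40.7 kHz, 57.3 kHz.

37.7 kHz, 40.7 kHz, 57.3 kHz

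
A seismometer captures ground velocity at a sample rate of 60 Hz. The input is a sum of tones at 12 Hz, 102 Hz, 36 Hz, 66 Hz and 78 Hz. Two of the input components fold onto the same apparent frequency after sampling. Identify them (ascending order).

fs/2 = 30 Hz.
12 Hz ≤ fs/2 = 30 Hz, passes unchanged.
102 Hz mod fs = 42 Hz.
42 Hz > fs/2 = 30 Hz, folds to fs − 42 Hz = 18 Hz.
36 Hz > fs/2 = 30 Hz, folds to fs − 36 Hz = 24 Hz.
66 Hz mod fs = 6 Hz.
6 Hz ≤ fs/2 = 30 Hz, appears at 6 Hz.
78 Hz mod fs = 18 Hz.
18 Hz ≤ fs/2 = 30 Hz, appears at 18 Hz.
78 Hz and 102 Hz both map to 18 Hz.

78 Hz, 102 Hz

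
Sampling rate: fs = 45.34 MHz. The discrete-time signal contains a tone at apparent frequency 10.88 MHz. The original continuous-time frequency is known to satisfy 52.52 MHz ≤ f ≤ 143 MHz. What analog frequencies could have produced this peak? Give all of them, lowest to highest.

Frequencies that alias to 10.88 MHz are k·fs ± 10.88 MHz for integer k ≥ 0.
k=0: 10.88 MHz.
k=1: 34.46 MHz, 56.22 MHz.
k=2: 79.8 MHz, 101.56 MHz.
k=3: 125.14 MHz, 146.9 MHz.
k=4: 170.48 MHz, 192.24 MHz.
Within [52.52 MHz, 143 MHz]: 56.22 MHz, 79.8 MHz, 101.56 MHz, 125.14 MHz.

56.22 MHz, 79.8 MHz, 101.56 MHz, 125.14 MHz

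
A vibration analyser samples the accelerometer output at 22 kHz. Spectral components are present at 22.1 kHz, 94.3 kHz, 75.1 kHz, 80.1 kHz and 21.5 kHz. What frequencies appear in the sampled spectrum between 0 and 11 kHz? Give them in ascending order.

fs/2 = 11 kHz.
22.1 kHz mod fs = 0.1 kHz.
0.1 kHz ≤ fs/2 = 11 kHz, appears at 0.1 kHz.
94.3 kHz mod fs = 6.3 kHz.
6.3 kHz ≤ fs/2 = 11 kHz, appears at 6.3 kHz.
75.1 kHz mod fs = 9.1 kHz.
9.1 kHz ≤ fs/2 = 11 kHz, appears at 9.1 kHz.
80.1 kHz mod fs = 14.1 kHz.
14.1 kHz > fs/2 = 11 kHz, folds to fs − 14.1 kHz = 7.9 kHz.
21.5 kHz > fs/2 = 11 kHz, folds to fs − 21.5 kHz = 0.5 kHz.
Distinct values: {0.1 kHz, 0.5 kHz, 6.3 kHz, 7.9 kHz, 9.1 kHz}.

0.1 kHz, 0.5 kHz, 6.3 kHz, 7.9 kHz, 9.1 kHz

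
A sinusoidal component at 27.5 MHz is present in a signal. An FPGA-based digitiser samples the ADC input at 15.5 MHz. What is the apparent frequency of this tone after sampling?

3.5 MHz

27.5 MHz mod fs = 12 MHz.
12 MHz > fs/2 = 7.75 MHz, folds to fs − 12 MHz = 3.5 MHz.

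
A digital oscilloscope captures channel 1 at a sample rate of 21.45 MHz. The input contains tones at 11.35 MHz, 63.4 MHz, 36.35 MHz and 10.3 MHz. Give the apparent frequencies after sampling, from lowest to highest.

fs/2 = 10.725 MHz.
11.35 MHz > fs/2 = 10.725 MHz, folds to fs − 11.35 MHz = 10.1 MHz.
63.4 MHz mod fs = 20.5 MHz.
20.5 MHz > fs/2 = 10.725 MHz, folds to fs − 20.5 MHz = 0.95 MHz.
36.35 MHz mod fs = 14.9 MHz.
14.9 MHz > fs/2 = 10.725 MHz, folds to fs − 14.9 MHz = 6.55 MHz.
10.3 MHz ≤ fs/2 = 10.725 MHz, passes unchanged.
Distinct values: {0.95 MHz, 6.55 MHz, 10.1 MHz, 10.3 MHz}.

0.95 MHz, 6.55 MHz, 10.1 MHz, 10.3 MHz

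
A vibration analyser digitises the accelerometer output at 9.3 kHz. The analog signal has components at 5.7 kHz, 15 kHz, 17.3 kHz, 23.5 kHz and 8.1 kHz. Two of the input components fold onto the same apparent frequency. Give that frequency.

3.6 kHz

fs/2 = 4.65 kHz.
5.7 kHz > fs/2 = 4.65 kHz, folds to fs − 5.7 kHz = 3.6 kHz.
15 kHz mod fs = 5.7 kHz.
5.7 kHz > fs/2 = 4.65 kHz, folds to fs − 5.7 kHz = 3.6 kHz.
17.3 kHz mod fs = 8 kHz.
8 kHz > fs/2 = 4.65 kHz, folds to fs − 8 kHz = 1.3 kHz.
23.5 kHz mod fs = 4.9 kHz.
4.9 kHz > fs/2 = 4.65 kHz, folds to fs − 4.9 kHz = 4.4 kHz.
8.1 kHz > fs/2 = 4.65 kHz, folds to fs − 8.1 kHz = 1.2 kHz.
5.7 kHz and 15 kHz both map to 3.6 kHz.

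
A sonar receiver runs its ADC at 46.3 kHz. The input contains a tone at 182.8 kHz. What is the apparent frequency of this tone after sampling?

182.8 kHz mod fs = 43.9 kHz.
43.9 kHz > fs/2 = 23.15 kHz, folds to fs − 43.9 kHz = 2.4 kHz.

2.4 kHz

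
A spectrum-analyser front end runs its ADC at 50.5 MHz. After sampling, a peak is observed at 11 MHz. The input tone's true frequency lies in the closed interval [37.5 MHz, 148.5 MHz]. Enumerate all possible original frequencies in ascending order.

39.5 MHz, 61.5 MHz, 90 MHz, 112 MHz, 140.5 MHz

Frequencies that alias to 11 MHz are k·fs ± 11 MHz for integer k ≥ 0.
k=0: 11 MHz.
k=1: 39.5 MHz, 61.5 MHz.
k=2: 90 MHz, 112 MHz.
k=3: 140.5 MHz, 162.5 MHz.
k=4: 191 MHz, 213 MHz.
Within [37.5 MHz, 148.5 MHz]: 39.5 MHz, 61.5 MHz, 90 MHz, 112 MHz, 140.5 MHz.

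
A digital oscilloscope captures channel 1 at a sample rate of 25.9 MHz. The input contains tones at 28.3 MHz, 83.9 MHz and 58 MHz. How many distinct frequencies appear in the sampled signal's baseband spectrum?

2

fs/2 = 12.95 MHz.
28.3 MHz mod fs = 2.4 MHz.
2.4 MHz ≤ fs/2 = 12.95 MHz, appears at 2.4 MHz.
83.9 MHz mod fs = 6.2 MHz.
6.2 MHz ≤ fs/2 = 12.95 MHz, appears at 6.2 MHz.
58 MHz mod fs = 6.2 MHz.
6.2 MHz ≤ fs/2 = 12.95 MHz, appears at 6.2 MHz.
Distinct values: {2.4 MHz, 6.2 MHz} → 2.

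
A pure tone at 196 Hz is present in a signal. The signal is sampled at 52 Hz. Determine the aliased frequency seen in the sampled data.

196 Hz mod fs = 40 Hz.
40 Hz > fs/2 = 26 Hz, folds to fs − 40 Hz = 12 Hz.

12 Hz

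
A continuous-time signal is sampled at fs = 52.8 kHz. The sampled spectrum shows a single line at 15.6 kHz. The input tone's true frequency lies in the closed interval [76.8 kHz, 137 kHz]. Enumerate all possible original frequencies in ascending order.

90 kHz, 121.2 kHz

Frequencies that alias to 15.6 kHz are k·fs ± 15.6 kHz for integer k ≥ 0.
k=0: 15.6 kHz.
k=1: 37.2 kHz, 68.4 kHz.
k=2: 90 kHz, 121.2 kHz.
k=3: 142.8 kHz, 174 kHz.
Within [76.8 kHz, 137 kHz]: 90 kHz, 121.2 kHz.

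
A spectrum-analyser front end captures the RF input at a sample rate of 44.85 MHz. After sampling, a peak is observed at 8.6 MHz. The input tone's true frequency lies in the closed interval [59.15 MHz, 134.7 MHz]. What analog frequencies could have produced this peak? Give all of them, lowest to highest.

Frequencies that alias to 8.6 MHz are k·fs ± 8.6 MHz for integer k ≥ 0.
k=0: 8.6 MHz.
k=1: 36.25 MHz, 53.45 MHz.
k=2: 81.1 MHz, 98.3 MHz.
k=3: 125.95 MHz, 143.15 MHz.
k=4: 170.8 MHz, 188 MHz.
Within [59.15 MHz, 134.7 MHz]: 81.1 MHz, 98.3 MHz, 125.95 MHz.

81.1 MHz, 98.3 MHz, 125.95 MHz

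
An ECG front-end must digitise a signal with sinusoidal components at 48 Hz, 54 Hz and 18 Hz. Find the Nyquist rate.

Highest-frequency component: 54 Hz.
Nyquist rate = 2 × 54 Hz = 108 Hz.

108 Hz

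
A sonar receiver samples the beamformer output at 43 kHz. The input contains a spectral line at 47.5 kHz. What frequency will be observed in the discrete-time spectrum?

4.5 kHz

47.5 kHz mod fs = 4.5 kHz.
4.5 kHz ≤ fs/2 = 21.5 kHz, appears at 4.5 kHz.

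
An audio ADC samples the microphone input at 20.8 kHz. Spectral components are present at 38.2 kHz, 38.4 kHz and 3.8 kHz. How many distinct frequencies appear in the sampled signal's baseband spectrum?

fs/2 = 10.4 kHz.
38.2 kHz mod fs = 17.4 kHz.
17.4 kHz > fs/2 = 10.4 kHz, folds to fs − 17.4 kHz = 3.4 kHz.
38.4 kHz mod fs = 17.6 kHz.
17.6 kHz > fs/2 = 10.4 kHz, folds to fs − 17.6 kHz = 3.2 kHz.
3.8 kHz ≤ fs/2 = 10.4 kHz, passes unchanged.
Distinct values: {3.2 kHz, 3.4 kHz, 3.8 kHz} → 3.

3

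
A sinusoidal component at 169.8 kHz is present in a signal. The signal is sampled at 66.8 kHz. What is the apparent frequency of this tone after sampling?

169.8 kHz mod fs = 36.2 kHz.
36.2 kHz > fs/2 = 33.4 kHz, folds to fs − 36.2 kHz = 30.6 kHz.

30.6 kHz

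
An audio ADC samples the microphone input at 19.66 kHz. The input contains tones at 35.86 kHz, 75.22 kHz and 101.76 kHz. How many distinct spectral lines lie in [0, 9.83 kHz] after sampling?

2

fs/2 = 9.83 kHz.
35.86 kHz mod fs = 16.2 kHz.
16.2 kHz > fs/2 = 9.83 kHz, folds to fs − 16.2 kHz = 3.46 kHz.
75.22 kHz mod fs = 16.24 kHz.
16.24 kHz > fs/2 = 9.83 kHz, folds to fs − 16.24 kHz = 3.42 kHz.
101.76 kHz mod fs = 3.46 kHz.
3.46 kHz ≤ fs/2 = 9.83 kHz, appears at 3.46 kHz.
Distinct values: {3.42 kHz, 3.46 kHz} → 2.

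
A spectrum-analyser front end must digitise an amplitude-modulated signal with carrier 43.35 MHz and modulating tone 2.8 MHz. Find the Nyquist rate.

92.3 MHz

AM sidebands sit at fc ± fm = 40.55 MHz and 46.15 MHz.
Highest-frequency component: 46.15 MHz.
Nyquist rate = 2 × 46.15 MHz = 92.3 MHz.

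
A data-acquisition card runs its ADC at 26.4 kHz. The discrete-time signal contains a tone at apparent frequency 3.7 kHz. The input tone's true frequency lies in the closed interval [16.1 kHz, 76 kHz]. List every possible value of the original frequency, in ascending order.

Frequencies that alias to 3.7 kHz are k·fs ± 3.7 kHz for integer k ≥ 0.
k=0: 3.7 kHz.
k=1: 22.7 kHz, 30.1 kHz.
k=2: 49.1 kHz, 56.5 kHz.
k=3: 75.5 kHz, 82.9 kHz.
k=4: 101.9 kHz, 109.3 kHz.
Within [16.1 kHz, 76 kHz]: 22.7 kHz, 30.1 kHz, 49.1 kHz, 56.5 kHz, 75.5 kHz.

22.7 kHz, 30.1 kHz, 49.1 kHz, 56.5 kHz, 75.5 kHz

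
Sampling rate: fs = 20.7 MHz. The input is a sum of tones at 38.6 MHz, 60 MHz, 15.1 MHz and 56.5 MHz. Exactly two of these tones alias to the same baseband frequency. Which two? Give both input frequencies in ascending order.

fs/2 = 10.35 MHz.
38.6 MHz mod fs = 17.9 MHz.
17.9 MHz > fs/2 = 10.35 MHz, folds to fs − 17.9 MHz = 2.8 MHz.
60 MHz mod fs = 18.6 MHz.
18.6 MHz > fs/2 = 10.35 MHz, folds to fs − 18.6 MHz = 2.1 MHz.
15.1 MHz > fs/2 = 10.35 MHz, folds to fs − 15.1 MHz = 5.6 MHz.
56.5 MHz mod fs = 15.1 MHz.
15.1 MHz > fs/2 = 10.35 MHz, folds to fs − 15.1 MHz = 5.6 MHz.
15.1 MHz and 56.5 MHz both map to 5.6 MHz.

15.1 MHz, 56.5 MHz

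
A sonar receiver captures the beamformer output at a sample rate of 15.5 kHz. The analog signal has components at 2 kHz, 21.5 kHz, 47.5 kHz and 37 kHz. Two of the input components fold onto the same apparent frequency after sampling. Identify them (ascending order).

fs/2 = 7.75 kHz.
2 kHz ≤ fs/2 = 7.75 kHz, passes unchanged.
21.5 kHz mod fs = 6 kHz.
6 kHz ≤ fs/2 = 7.75 kHz, appears at 6 kHz.
47.5 kHz mod fs = 1 kHz.
1 kHz ≤ fs/2 = 7.75 kHz, appears at 1 kHz.
37 kHz mod fs = 6 kHz.
6 kHz ≤ fs/2 = 7.75 kHz, appears at 6 kHz.
21.5 kHz and 37 kHz both map to 6 kHz.

21.5 kHz, 37 kHz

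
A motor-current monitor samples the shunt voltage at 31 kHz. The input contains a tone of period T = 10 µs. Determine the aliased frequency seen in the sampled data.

T = 10 µs → f = 1/T = 100 kHz.
100 kHz mod fs = 7 kHz.
7 kHz ≤ fs/2 = 15.5 kHz, appears at 7 kHz.

7 kHz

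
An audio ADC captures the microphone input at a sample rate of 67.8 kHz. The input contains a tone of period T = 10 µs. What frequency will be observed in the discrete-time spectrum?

32.2 kHz

T = 10 µs → f = 1/T = 100 kHz.
100 kHz mod fs = 32.2 kHz.
32.2 kHz ≤ fs/2 = 33.9 kHz, appears at 32.2 kHz.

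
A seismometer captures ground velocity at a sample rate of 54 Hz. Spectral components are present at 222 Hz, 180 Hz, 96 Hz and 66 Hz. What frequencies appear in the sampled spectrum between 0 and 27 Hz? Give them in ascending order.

fs/2 = 27 Hz.
222 Hz mod fs = 6 Hz.
6 Hz ≤ fs/2 = 27 Hz, appears at 6 Hz.
180 Hz mod fs = 18 Hz.
18 Hz ≤ fs/2 = 27 Hz, appears at 18 Hz.
96 Hz mod fs = 42 Hz.
42 Hz > fs/2 = 27 Hz, folds to fs − 42 Hz = 12 Hz.
66 Hz mod fs = 12 Hz.
12 Hz ≤ fs/2 = 27 Hz, appears at 12 Hz.
Distinct values: {6 Hz, 12 Hz, 18 Hz}.

6 Hz, 12 Hz, 18 Hz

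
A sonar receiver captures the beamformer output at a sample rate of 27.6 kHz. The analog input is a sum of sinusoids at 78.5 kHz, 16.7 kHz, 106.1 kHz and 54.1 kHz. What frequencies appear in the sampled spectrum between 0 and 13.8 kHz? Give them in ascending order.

fs/2 = 13.8 kHz.
78.5 kHz mod fs = 23.3 kHz.
23.3 kHz > fs/2 = 13.8 kHz, folds to fs − 23.3 kHz = 4.3 kHz.
16.7 kHz > fs/2 = 13.8 kHz, folds to fs − 16.7 kHz = 10.9 kHz.
106.1 kHz mod fs = 23.3 kHz.
23.3 kHz > fs/2 = 13.8 kHz, folds to fs − 23.3 kHz = 4.3 kHz.
54.1 kHz mod fs = 26.5 kHz.
26.5 kHz > fs/2 = 13.8 kHz, folds to fs − 26.5 kHz = 1.1 kHz.
Distinct values: {1.1 kHz, 4.3 kHz, 10.9 kHz}.

1.1 kHz, 4.3 kHz, 10.9 kHz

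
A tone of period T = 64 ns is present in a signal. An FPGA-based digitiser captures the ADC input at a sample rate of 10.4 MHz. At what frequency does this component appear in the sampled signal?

T = 64 ns → f = 1/T = 15.625 MHz.
15.625 MHz mod fs = 5.225 MHz.
5.225 MHz > fs/2 = 5.2 MHz, folds to fs − 5.225 MHz = 5.175 MHz.

5.175 MHz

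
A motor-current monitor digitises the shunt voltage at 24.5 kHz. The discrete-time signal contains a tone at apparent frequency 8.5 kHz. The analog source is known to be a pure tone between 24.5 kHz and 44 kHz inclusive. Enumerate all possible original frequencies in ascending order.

Frequencies that alias to 8.5 kHz are k·fs ± 8.5 kHz for integer k ≥ 0.
k=0: 8.5 kHz.
k=1: 16 kHz, 33 kHz.
k=2: 40.5 kHz, 57.5 kHz.
k=3: 65 kHz, 82 kHz.
Within [24.5 kHz, 44 kHz]: 33 kHz, 40.5 kHz.

33 kHz, 40.5 kHz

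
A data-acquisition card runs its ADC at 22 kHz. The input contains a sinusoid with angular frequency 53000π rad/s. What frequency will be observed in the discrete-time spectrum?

4.5 kHz

ω = 53000π rad/s → f = ω/(2π) = 26500 Hz = 26.5 kHz.
26.5 kHz mod fs = 4.5 kHz.
4.5 kHz ≤ fs/2 = 11 kHz, appears at 4.5 kHz.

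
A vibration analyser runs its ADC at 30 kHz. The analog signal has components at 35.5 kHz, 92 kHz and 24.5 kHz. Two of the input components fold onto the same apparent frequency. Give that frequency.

fs/2 = 15 kHz.
35.5 kHz mod fs = 5.5 kHz.
5.5 kHz ≤ fs/2 = 15 kHz, appears at 5.5 kHz.
92 kHz mod fs = 2 kHz.
2 kHz ≤ fs/2 = 15 kHz, appears at 2 kHz.
24.5 kHz > fs/2 = 15 kHz, folds to fs − 24.5 kHz = 5.5 kHz.
24.5 kHz and 35.5 kHz both map to 5.5 kHz.

5.5 kHz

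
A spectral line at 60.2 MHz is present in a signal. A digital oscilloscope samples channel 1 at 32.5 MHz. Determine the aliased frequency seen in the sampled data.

60.2 MHz mod fs = 27.7 MHz.
27.7 MHz > fs/2 = 16.25 MHz, folds to fs − 27.7 MHz = 4.8 MHz.

4.8 MHz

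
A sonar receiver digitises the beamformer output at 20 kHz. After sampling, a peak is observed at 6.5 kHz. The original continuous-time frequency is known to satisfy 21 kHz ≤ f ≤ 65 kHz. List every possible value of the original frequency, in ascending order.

26.5 kHz, 33.5 kHz, 46.5 kHz, 53.5 kHz

Frequencies that alias to 6.5 kHz are k·fs ± 6.5 kHz for integer k ≥ 0.
k=0: 6.5 kHz.
k=1: 13.5 kHz, 26.5 kHz.
k=2: 33.5 kHz, 46.5 kHz.
k=3: 53.5 kHz, 66.5 kHz.
k=4: 73.5 kHz, 86.5 kHz.
Within [21 kHz, 65 kHz]: 26.5 kHz, 33.5 kHz, 46.5 kHz, 53.5 kHz.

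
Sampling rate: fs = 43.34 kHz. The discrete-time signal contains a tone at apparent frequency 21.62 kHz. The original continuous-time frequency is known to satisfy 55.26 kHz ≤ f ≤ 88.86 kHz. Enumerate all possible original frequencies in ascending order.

Frequencies that alias to 21.62 kHz are k·fs ± 21.62 kHz for integer k ≥ 0.
k=0: 21.62 kHz.
k=1: 21.72 kHz, 64.96 kHz.
k=2: 65.06 kHz, 108.3 kHz.
k=3: 108.4 kHz, 151.64 kHz.
Within [55.26 kHz, 88.86 kHz]: 64.96 kHz, 65.06 kHz.

64.96 kHz, 65.06 kHz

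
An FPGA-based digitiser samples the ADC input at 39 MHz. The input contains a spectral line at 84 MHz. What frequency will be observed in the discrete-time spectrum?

84 MHz mod fs = 6 MHz.
6 MHz ≤ fs/2 = 19.5 MHz, appears at 6 MHz.

6 MHz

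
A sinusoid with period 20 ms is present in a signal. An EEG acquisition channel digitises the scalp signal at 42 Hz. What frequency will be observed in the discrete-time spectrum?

T = 20 ms → f = 1/T = 50 Hz.
50 Hz mod fs = 8 Hz.
8 Hz ≤ fs/2 = 21 Hz, appears at 8 Hz.

8 Hz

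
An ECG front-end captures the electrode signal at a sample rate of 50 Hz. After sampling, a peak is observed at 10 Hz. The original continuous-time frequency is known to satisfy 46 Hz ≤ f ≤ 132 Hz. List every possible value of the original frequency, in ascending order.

60 Hz, 90 Hz, 110 Hz

Frequencies that alias to 10 Hz are k·fs ± 10 Hz for integer k ≥ 0.
k=0: 10 Hz.
k=1: 40 Hz, 60 Hz.
k=2: 90 Hz, 110 Hz.
k=3: 140 Hz, 160 Hz.
Within [46 Hz, 132 Hz]: 60 Hz, 90 Hz, 110 Hz.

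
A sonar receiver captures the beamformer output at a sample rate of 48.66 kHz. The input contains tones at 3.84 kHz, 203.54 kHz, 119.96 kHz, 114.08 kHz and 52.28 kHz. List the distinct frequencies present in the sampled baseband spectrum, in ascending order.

3.62 kHz, 3.84 kHz, 8.9 kHz, 16.76 kHz, 22.64 kHz

fs/2 = 24.33 kHz.
3.84 kHz ≤ fs/2 = 24.33 kHz, passes unchanged.
203.54 kHz mod fs = 8.9 kHz.
8.9 kHz ≤ fs/2 = 24.33 kHz, appears at 8.9 kHz.
119.96 kHz mod fs = 22.64 kHz.
22.64 kHz ≤ fs/2 = 24.33 kHz, appears at 22.64 kHz.
114.08 kHz mod fs = 16.76 kHz.
16.76 kHz ≤ fs/2 = 24.33 kHz, appears at 16.76 kHz.
52.28 kHz mod fs = 3.62 kHz.
3.62 kHz ≤ fs/2 = 24.33 kHz, appears at 3.62 kHz.
Distinct values: {3.62 kHz, 3.84 kHz, 8.9 kHz, 16.76 kHz, 22.64 kHz}.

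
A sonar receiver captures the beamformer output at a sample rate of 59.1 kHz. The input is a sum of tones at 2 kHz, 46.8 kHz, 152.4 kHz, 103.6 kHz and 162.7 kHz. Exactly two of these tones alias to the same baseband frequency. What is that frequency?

14.6 kHz

fs/2 = 29.55 kHz.
2 kHz ≤ fs/2 = 29.55 kHz, passes unchanged.
46.8 kHz > fs/2 = 29.55 kHz, folds to fs − 46.8 kHz = 12.3 kHz.
152.4 kHz mod fs = 34.2 kHz.
34.2 kHz > fs/2 = 29.55 kHz, folds to fs − 34.2 kHz = 24.9 kHz.
103.6 kHz mod fs = 44.5 kHz.
44.5 kHz > fs/2 = 29.55 kHz, folds to fs − 44.5 kHz = 14.6 kHz.
162.7 kHz mod fs = 44.5 kHz.
44.5 kHz > fs/2 = 29.55 kHz, folds to fs − 44.5 kHz = 14.6 kHz.
103.6 kHz and 162.7 kHz both map to 14.6 kHz.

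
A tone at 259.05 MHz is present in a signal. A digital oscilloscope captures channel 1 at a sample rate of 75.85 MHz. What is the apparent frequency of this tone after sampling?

31.5 MHz

259.05 MHz mod fs = 31.5 MHz.
31.5 MHz ≤ fs/2 = 37.925 MHz, appears at 31.5 MHz.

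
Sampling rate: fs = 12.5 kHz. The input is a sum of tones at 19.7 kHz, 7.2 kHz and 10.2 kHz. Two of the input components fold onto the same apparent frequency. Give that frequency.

fs/2 = 6.25 kHz.
19.7 kHz mod fs = 7.2 kHz.
7.2 kHz > fs/2 = 6.25 kHz, folds to fs − 7.2 kHz = 5.3 kHz.
7.2 kHz > fs/2 = 6.25 kHz, folds to fs − 7.2 kHz = 5.3 kHz.
10.2 kHz > fs/2 = 6.25 kHz, folds to fs − 10.2 kHz = 2.3 kHz.
7.2 kHz and 19.7 kHz both map to 5.3 kHz.

5.3 kHz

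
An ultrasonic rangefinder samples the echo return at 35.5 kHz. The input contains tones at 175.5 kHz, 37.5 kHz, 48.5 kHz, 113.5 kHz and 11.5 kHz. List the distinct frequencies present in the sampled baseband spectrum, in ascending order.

2 kHz, 7 kHz, 11.5 kHz, 13 kHz

fs/2 = 17.75 kHz.
175.5 kHz mod fs = 33.5 kHz.
33.5 kHz > fs/2 = 17.75 kHz, folds to fs − 33.5 kHz = 2 kHz.
37.5 kHz mod fs = 2 kHz.
2 kHz ≤ fs/2 = 17.75 kHz, appears at 2 kHz.
48.5 kHz mod fs = 13 kHz.
13 kHz ≤ fs/2 = 17.75 kHz, appears at 13 kHz.
113.5 kHz mod fs = 7 kHz.
7 kHz ≤ fs/2 = 17.75 kHz, appears at 7 kHz.
11.5 kHz ≤ fs/2 = 17.75 kHz, passes unchanged.
Distinct values: {2 kHz, 7 kHz, 11.5 kHz, 13 kHz}.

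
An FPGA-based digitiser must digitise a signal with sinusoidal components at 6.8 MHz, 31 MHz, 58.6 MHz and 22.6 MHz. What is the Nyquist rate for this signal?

Highest-frequency component: 58.6 MHz.
Nyquist rate = 2 × 58.6 MHz = 117.2 MHz.

117.2 MHz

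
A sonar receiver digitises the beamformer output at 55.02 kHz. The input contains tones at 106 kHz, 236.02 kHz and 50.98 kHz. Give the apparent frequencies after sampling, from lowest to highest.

fs/2 = 27.51 kHz.
106 kHz mod fs = 50.98 kHz.
50.98 kHz > fs/2 = 27.51 kHz, folds to fs − 50.98 kHz = 4.04 kHz.
236.02 kHz mod fs = 15.94 kHz.
15.94 kHz ≤ fs/2 = 27.51 kHz, appears at 15.94 kHz.
50.98 kHz > fs/2 = 27.51 kHz, folds to fs − 50.98 kHz = 4.04 kHz.
Distinct values: {4.04 kHz, 15.94 kHz}.

4.04 kHz, 15.94 kHz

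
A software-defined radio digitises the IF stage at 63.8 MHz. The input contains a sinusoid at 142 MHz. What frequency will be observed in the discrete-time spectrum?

14.4 MHz

142 MHz mod fs = 14.4 MHz.
14.4 MHz ≤ fs/2 = 31.9 MHz, appears at 14.4 MHz.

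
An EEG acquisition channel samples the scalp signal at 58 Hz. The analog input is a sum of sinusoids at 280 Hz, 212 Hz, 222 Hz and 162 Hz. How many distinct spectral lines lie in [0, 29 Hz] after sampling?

fs/2 = 29 Hz.
280 Hz mod fs = 48 Hz.
48 Hz > fs/2 = 29 Hz, folds to fs − 48 Hz = 10 Hz.
212 Hz mod fs = 38 Hz.
38 Hz > fs/2 = 29 Hz, folds to fs − 38 Hz = 20 Hz.
222 Hz mod fs = 48 Hz.
48 Hz > fs/2 = 29 Hz, folds to fs − 48 Hz = 10 Hz.
162 Hz mod fs = 46 Hz.
46 Hz > fs/2 = 29 Hz, folds to fs − 46 Hz = 12 Hz.
Distinct values: {10 Hz, 12 Hz, 20 Hz} → 3.

3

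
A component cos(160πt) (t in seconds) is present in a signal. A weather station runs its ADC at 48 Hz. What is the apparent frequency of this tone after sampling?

ω = 160π rad/s → f = ω/(2π) = 80 Hz.
80 Hz mod fs = 32 Hz.
32 Hz > fs/2 = 24 Hz, folds to fs − 32 Hz = 16 Hz.

16 Hz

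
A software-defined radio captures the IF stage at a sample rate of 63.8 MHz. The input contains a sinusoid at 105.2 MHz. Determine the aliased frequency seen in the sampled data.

22.4 MHz

105.2 MHz mod fs = 41.4 MHz.
41.4 MHz > fs/2 = 31.9 MHz, folds to fs − 41.4 MHz = 22.4 MHz.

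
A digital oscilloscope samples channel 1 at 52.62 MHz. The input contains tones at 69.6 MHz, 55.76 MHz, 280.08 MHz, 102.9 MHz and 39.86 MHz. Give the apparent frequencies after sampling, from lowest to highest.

fs/2 = 26.31 MHz.
69.6 MHz mod fs = 16.98 MHz.
16.98 MHz ≤ fs/2 = 26.31 MHz, appears at 16.98 MHz.
55.76 MHz mod fs = 3.14 MHz.
3.14 MHz ≤ fs/2 = 26.31 MHz, appears at 3.14 MHz.
280.08 MHz mod fs = 16.98 MHz.
16.98 MHz ≤ fs/2 = 26.31 MHz, appears at 16.98 MHz.
102.9 MHz mod fs = 50.28 MHz.
50.28 MHz > fs/2 = 26.31 MHz, folds to fs − 50.28 MHz = 2.34 MHz.
39.86 MHz > fs/2 = 26.31 MHz, folds to fs − 39.86 MHz = 12.76 MHz.
Distinct values: {2.34 MHz, 3.14 MHz, 12.76 MHz, 16.98 MHz}.

2.34 MHz, 3.14 MHz, 12.76 MHz, 16.98 MHz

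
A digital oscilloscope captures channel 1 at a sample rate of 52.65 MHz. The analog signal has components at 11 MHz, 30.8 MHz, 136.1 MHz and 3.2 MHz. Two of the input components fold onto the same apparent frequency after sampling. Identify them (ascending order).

30.8 MHz, 136.1 MHz

fs/2 = 26.325 MHz.
11 MHz ≤ fs/2 = 26.325 MHz, passes unchanged.
30.8 MHz > fs/2 = 26.325 MHz, folds to fs − 30.8 MHz = 21.85 MHz.
136.1 MHz mod fs = 30.8 MHz.
30.8 MHz > fs/2 = 26.325 MHz, folds to fs − 30.8 MHz = 21.85 MHz.
3.2 MHz ≤ fs/2 = 26.325 MHz, passes unchanged.
30.8 MHz and 136.1 MHz both map to 21.85 MHz.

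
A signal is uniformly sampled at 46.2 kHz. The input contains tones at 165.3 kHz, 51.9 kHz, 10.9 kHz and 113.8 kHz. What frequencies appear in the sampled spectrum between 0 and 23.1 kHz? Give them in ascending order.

5.7 kHz, 10.9 kHz, 19.5 kHz, 21.4 kHz

fs/2 = 23.1 kHz.
165.3 kHz mod fs = 26.7 kHz.
26.7 kHz > fs/2 = 23.1 kHz, folds to fs − 26.7 kHz = 19.5 kHz.
51.9 kHz mod fs = 5.7 kHz.
5.7 kHz ≤ fs/2 = 23.1 kHz, appears at 5.7 kHz.
10.9 kHz ≤ fs/2 = 23.1 kHz, passes unchanged.
113.8 kHz mod fs = 21.4 kHz.
21.4 kHz ≤ fs/2 = 23.1 kHz, appears at 21.4 kHz.
Distinct values: {5.7 kHz, 10.9 kHz, 19.5 kHz, 21.4 kHz}.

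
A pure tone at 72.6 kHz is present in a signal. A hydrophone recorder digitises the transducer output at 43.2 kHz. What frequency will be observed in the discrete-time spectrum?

13.8 kHz

72.6 kHz mod fs = 29.4 kHz.
29.4 kHz > fs/2 = 21.6 kHz, folds to fs − 29.4 kHz = 13.8 kHz.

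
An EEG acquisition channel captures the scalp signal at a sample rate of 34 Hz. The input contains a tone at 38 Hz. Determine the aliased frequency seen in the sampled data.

4 Hz

38 Hz mod fs = 4 Hz.
4 Hz ≤ fs/2 = 17 Hz, appears at 4 Hz.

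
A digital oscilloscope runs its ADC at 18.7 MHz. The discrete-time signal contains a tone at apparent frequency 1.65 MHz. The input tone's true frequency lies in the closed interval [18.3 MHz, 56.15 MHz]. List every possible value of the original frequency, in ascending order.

Frequencies that alias to 1.65 MHz are k·fs ± 1.65 MHz for integer k ≥ 0.
k=0: 1.65 MHz.
k=1: 17.05 MHz, 20.35 MHz.
k=2: 35.75 MHz, 39.05 MHz.
k=3: 54.45 MHz, 57.75 MHz.
k=4: 73.15 MHz, 76.45 MHz.
Within [18.3 MHz, 56.15 MHz]: 20.35 MHz, 35.75 MHz, 39.05 MHz, 54.45 MHz.

20.35 MHz, 35.75 MHz, 39.05 MHz, 54.45 MHz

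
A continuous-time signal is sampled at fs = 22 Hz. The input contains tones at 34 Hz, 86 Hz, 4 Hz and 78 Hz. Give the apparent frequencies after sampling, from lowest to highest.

2 Hz, 4 Hz, 10 Hz

fs/2 = 11 Hz.
34 Hz mod fs = 12 Hz.
12 Hz > fs/2 = 11 Hz, folds to fs − 12 Hz = 10 Hz.
86 Hz mod fs = 20 Hz.
20 Hz > fs/2 = 11 Hz, folds to fs − 20 Hz = 2 Hz.
4 Hz ≤ fs/2 = 11 Hz, passes unchanged.
78 Hz mod fs = 12 Hz.
12 Hz > fs/2 = 11 Hz, folds to fs − 12 Hz = 10 Hz.
Distinct values: {2 Hz, 4 Hz, 10 Hz}.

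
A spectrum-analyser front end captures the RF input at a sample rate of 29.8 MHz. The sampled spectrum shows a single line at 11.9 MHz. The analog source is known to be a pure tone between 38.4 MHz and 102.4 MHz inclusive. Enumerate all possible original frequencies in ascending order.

Frequencies that alias to 11.9 MHz are k·fs ± 11.9 MHz for integer k ≥ 0.
k=0: 11.9 MHz.
k=1: 17.9 MHz, 41.7 MHz.
k=2: 47.7 MHz, 71.5 MHz.
k=3: 77.5 MHz, 101.3 MHz.
k=4: 107.3 MHz, 131.1 MHz.
Within [38.4 MHz, 102.4 MHz]: 41.7 MHz, 47.7 MHz, 71.5 MHz, 77.5 MHz, 101.3 MHz.

41.7 MHz, 47.7 MHz, 71.5 MHz, 77.5 MHz, 101.3 MHz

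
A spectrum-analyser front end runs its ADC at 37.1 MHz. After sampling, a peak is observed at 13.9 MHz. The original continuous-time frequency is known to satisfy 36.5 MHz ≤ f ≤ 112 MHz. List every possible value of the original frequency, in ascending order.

Frequencies that alias to 13.9 MHz are k·fs ± 13.9 MHz for integer k ≥ 0.
k=0: 13.9 MHz.
k=1: 23.2 MHz, 51 MHz.
k=2: 60.3 MHz, 88.1 MHz.
k=3: 97.4 MHz, 125.2 MHz.
k=4: 134.5 MHz, 162.3 MHz.
Within [36.5 MHz, 112 MHz]: 51 MHz, 60.3 MHz, 88.1 MHz, 97.4 MHz.

51 MHz, 60.3 MHz, 88.1 MHz, 97.4 MHz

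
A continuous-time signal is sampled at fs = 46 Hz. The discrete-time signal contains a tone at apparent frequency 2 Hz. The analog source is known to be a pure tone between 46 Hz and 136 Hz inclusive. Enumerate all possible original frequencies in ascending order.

Frequencies that alias to 2 Hz are k·fs ± 2 Hz for integer k ≥ 0.
k=0: 2 Hz.
k=1: 44 Hz, 48 Hz.
k=2: 90 Hz, 94 Hz.
k=3: 136 Hz, 140 Hz.
k=4: 182 Hz, 186 Hz.
Within [46 Hz, 136 Hz]: 48 Hz, 90 Hz, 94 Hz, 136 Hz.

48 Hz, 90 Hz, 94 Hz, 136 Hz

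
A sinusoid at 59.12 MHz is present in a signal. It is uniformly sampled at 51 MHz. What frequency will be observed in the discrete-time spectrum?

59.12 MHz mod fs = 8.12 MHz.
8.12 MHz ≤ fs/2 = 25.5 MHz, appears at 8.12 MHz.

8.12 MHz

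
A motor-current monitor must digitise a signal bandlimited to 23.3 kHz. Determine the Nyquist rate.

46.6 kHz

Nyquist rate = 2 × 23.3 kHz = 46.6 kHz.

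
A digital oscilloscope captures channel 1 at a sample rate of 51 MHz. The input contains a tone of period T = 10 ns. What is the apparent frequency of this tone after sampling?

2 MHz

T = 10 ns → f = 1/T = 100 MHz.
100 MHz mod fs = 49 MHz.
49 MHz > fs/2 = 25.5 MHz, folds to fs − 49 MHz = 2 MHz.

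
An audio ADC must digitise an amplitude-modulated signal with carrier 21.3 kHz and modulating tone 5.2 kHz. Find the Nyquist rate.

AM sidebands sit at fc ± fm = 16.1 kHz and 26.5 kHz.
Highest-frequency component: 26.5 kHz.
Nyquist rate = 2 × 26.5 kHz = 53 kHz.

53 kHz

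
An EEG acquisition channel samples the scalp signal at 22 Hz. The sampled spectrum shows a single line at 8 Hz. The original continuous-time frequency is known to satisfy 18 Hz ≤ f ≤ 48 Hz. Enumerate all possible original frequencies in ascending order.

30 Hz, 36 Hz

Frequencies that alias to 8 Hz are k·fs ± 8 Hz for integer k ≥ 0.
k=0: 8 Hz.
k=1: 14 Hz, 30 Hz.
k=2: 36 Hz, 52 Hz.
k=3: 58 Hz, 74 Hz.
Within [18 Hz, 48 Hz]: 30 Hz, 36 Hz.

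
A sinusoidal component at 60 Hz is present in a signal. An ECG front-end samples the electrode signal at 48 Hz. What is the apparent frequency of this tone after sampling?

60 Hz mod fs = 12 Hz.
12 Hz ≤ fs/2 = 24 Hz, appears at 12 Hz.

12 Hz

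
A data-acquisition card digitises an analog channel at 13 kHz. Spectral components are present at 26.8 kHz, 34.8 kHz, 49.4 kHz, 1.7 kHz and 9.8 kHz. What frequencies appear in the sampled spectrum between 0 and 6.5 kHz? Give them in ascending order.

fs/2 = 6.5 kHz.
26.8 kHz mod fs = 0.8 kHz.
0.8 kHz ≤ fs/2 = 6.5 kHz, appears at 0.8 kHz.
34.8 kHz mod fs = 8.8 kHz.
8.8 kHz > fs/2 = 6.5 kHz, folds to fs − 8.8 kHz = 4.2 kHz.
49.4 kHz mod fs = 10.4 kHz.
10.4 kHz > fs/2 = 6.5 kHz, folds to fs − 10.4 kHz = 2.6 kHz.
1.7 kHz ≤ fs/2 = 6.5 kHz, passes unchanged.
9.8 kHz > fs/2 = 6.5 kHz, folds to fs − 9.8 kHz = 3.2 kHz.
Distinct values: {0.8 kHz, 1.7 kHz, 2.6 kHz, 3.2 kHz, 4.2 kHz}.

0.8 kHz, 1.7 kHz, 2.6 kHz, 3.2 kHz, 4.2 kHz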